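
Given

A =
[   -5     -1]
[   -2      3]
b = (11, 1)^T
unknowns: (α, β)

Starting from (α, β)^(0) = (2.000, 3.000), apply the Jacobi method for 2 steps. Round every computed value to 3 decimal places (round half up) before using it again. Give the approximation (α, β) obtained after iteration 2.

Iteration 1:
  α = (11 - (-1)·3.000) / (-5) = -2.800
  β = (1 - (-2)·2.000) / (3) = 1.667
Iteration 2:
  α = (11 - (-1)·1.667) / (-5) = -2.533
  β = (1 - (-2)·-2.800) / (3) = -1.533

(-2.533, -1.533)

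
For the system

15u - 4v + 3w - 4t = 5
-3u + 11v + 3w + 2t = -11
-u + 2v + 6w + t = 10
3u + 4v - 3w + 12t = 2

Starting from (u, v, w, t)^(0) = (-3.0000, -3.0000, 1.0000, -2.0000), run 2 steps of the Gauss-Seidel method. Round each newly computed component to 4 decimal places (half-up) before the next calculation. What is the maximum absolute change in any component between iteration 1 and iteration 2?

Iteration 1:
  u = (5 - (-4)·-3.0000 - (3)·1.0000 - (-4)·-2.0000) / (15) = -1.2000
  v = (-11 - (-3)·-1.2000 - (3)·1.0000 - (2)·-2.0000) / (11) = -1.2364
  w = (10 - (-1)·-1.2000 - (2)·-1.2364 - (1)·-2.0000) / (6) = 2.2121
  t = (2 - (3)·-1.2000 - (4)·-1.2364 - (-3)·2.2121) / (12) = 1.4318
Iteration 2:
  u = (5 - (-4)·-1.2364 - (3)·2.2121 - (-4)·1.4318) / (15) = -0.0570
  v = (-11 - (-3)·-0.0570 - (3)·2.2121 - (2)·1.4318) / (11) = -1.8792
  w = (10 - (-1)·-0.0570 - (2)·-1.8792 - (1)·1.4318) / (6) = 2.0449
  t = (2 - (3)·-0.0570 - (4)·-1.8792 - (-3)·2.0449) / (12) = 1.3185
Change: (1.1430, -0.6428, -0.1672, -0.1133) → max |·| = 1.1430

1.1430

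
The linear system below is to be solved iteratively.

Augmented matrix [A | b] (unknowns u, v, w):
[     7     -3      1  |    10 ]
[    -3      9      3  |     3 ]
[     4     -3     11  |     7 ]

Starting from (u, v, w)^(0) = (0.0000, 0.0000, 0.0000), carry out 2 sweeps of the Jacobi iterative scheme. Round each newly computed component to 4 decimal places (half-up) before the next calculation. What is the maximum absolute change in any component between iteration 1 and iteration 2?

Iteration 1:
  u = (10 - (-3)·0.0000 - (1)·0.0000) / (7) = 1.4286
  v = (3 - (-3)·0.0000 - (3)·0.0000) / (9) = 0.3333
  w = (7 - (4)·0.0000 - (-3)·0.0000) / (11) = 0.6364
Iteration 2:
  u = (10 - (-3)·0.3333 - (1)·0.6364) / (7) = 1.4805
  v = (3 - (-3)·1.4286 - (3)·0.6364) / (9) = 0.5974
  w = (7 - (4)·1.4286 - (-3)·0.3333) / (11) = 0.2078
Change: (0.0519, 0.2641, -0.4286) → max |·| = 0.4286

0.4286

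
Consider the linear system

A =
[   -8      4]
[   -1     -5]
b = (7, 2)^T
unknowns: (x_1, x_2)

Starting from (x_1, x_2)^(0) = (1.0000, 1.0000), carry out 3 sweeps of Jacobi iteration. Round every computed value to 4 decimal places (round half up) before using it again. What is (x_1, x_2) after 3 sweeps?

(-1.0375, -0.1650)

Iteration 1:
  x_1 = (7 - (4)·1.0000) / (-8) = -0.3750
  x_2 = (2 - (-1)·1.0000) / (-5) = -0.6000
Iteration 2:
  x_1 = (7 - (4)·-0.6000) / (-8) = -1.1750
  x_2 = (2 - (-1)·-0.3750) / (-5) = -0.3250
Iteration 3:
  x_1 = (7 - (4)·-0.3250) / (-8) = -1.0375
  x_2 = (2 - (-1)·-1.1750) / (-5) = -0.1650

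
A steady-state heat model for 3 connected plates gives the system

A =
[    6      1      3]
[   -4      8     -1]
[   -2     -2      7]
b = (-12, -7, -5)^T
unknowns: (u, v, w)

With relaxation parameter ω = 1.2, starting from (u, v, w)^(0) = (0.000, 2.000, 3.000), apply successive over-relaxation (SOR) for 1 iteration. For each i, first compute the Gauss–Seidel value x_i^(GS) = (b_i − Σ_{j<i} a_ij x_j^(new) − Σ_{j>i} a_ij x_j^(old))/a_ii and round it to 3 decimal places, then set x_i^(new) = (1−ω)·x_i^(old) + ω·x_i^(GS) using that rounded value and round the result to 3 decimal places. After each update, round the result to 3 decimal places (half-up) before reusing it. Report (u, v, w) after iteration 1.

Iteration 1:
  u: GS value = (-12 - (1)·2.000 - (3)·3.000) / (6) = -3.833;  u ← (1−ω)·0.000 + ω·-3.833 = -4.600
  v: GS value = (-7 - (-4)·-4.600 - (-1)·3.000) / (8) = -2.800;  v ← (1−ω)·2.000 + ω·-2.800 = -3.760
  w: GS value = (-5 - (-2)·-4.600 - (-2)·-3.760) / (7) = -3.103;  w ← (1−ω)·3.000 + ω·-3.103 = -4.324

(-4.600, -3.760, -4.324)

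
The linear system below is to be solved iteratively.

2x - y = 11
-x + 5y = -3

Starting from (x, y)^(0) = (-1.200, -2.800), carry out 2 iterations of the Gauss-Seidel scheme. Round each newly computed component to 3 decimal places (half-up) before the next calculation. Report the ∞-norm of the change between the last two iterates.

1.510

Iteration 1:
  x = (11 - (-1)·-2.800) / (2) = 4.100
  y = (-3 - (-1)·4.100) / (5) = 0.220
Iteration 2:
  x = (11 - (-1)·0.220) / (2) = 5.610
  y = (-3 - (-1)·5.610) / (5) = 0.522
Change: (1.510, 0.302) → max |·| = 1.510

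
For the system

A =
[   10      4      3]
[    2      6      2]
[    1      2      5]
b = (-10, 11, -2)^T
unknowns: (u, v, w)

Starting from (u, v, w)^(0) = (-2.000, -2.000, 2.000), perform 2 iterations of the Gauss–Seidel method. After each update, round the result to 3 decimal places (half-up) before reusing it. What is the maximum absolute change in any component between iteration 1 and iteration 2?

1.114

Iteration 1:
  u = (-10 - (4)·-2.000 - (3)·2.000) / (10) = -0.800
  v = (11 - (2)·-0.800 - (2)·2.000) / (6) = 1.433
  w = (-2 - (1)·-0.800 - (2)·1.433) / (5) = -0.813
Iteration 2:
  u = (-10 - (4)·1.433 - (3)·-0.813) / (10) = -1.329
  v = (11 - (2)·-1.329 - (2)·-0.813) / (6) = 2.547
  w = (-2 - (1)·-1.329 - (2)·2.547) / (5) = -1.153
Change: (-0.529, 1.114, -0.340) → max |·| = 1.114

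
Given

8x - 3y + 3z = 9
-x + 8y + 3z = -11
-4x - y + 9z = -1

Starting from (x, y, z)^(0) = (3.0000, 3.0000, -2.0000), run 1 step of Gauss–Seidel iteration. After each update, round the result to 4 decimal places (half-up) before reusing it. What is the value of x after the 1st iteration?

Iteration 1:
  x = (9 - (-3)·3.0000 - (3)·-2.0000) / (8) = 3.0000
  y = (-11 - (-1)·3.0000 - (3)·-2.0000) / (8) = -0.2500
  z = (-1 - (-4)·3.0000 - (-1)·-0.2500) / (9) = 1.1944

3.0000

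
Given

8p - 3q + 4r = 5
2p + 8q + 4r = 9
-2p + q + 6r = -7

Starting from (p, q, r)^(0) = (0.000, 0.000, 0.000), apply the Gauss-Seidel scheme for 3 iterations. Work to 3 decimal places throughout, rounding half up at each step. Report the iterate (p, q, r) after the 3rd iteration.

(1.545, 1.172, -0.847)

Iteration 1:
  p = (5 - (-3)·0.000 - (4)·0.000) / (8) = 0.625
  q = (9 - (2)·0.625 - (4)·0.000) / (8) = 0.969
  r = (-7 - (-2)·0.625 - (1)·0.969) / (6) = -1.120
Iteration 2:
  p = (5 - (-3)·0.969 - (4)·-1.120) / (8) = 1.548
  q = (9 - (2)·1.548 - (4)·-1.120) / (8) = 1.298
  r = (-7 - (-2)·1.548 - (1)·1.298) / (6) = -0.867
Iteration 3:
  p = (5 - (-3)·1.298 - (4)·-0.867) / (8) = 1.545
  q = (9 - (2)·1.545 - (4)·-0.867) / (8) = 1.172
  r = (-7 - (-2)·1.545 - (1)·1.172) / (6) = -0.847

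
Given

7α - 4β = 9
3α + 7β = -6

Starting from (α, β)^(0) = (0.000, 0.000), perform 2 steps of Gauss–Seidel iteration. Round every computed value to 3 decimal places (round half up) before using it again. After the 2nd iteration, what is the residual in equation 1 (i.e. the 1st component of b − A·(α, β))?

Iteration 1:
  α = (9 - (-4)·0.000) / (7) = 1.286
  β = (-6 - (3)·1.286) / (7) = -1.408
Iteration 2:
  α = (9 - (-4)·-1.408) / (7) = 0.481
  β = (-6 - (3)·0.481) / (7) = -1.063
Residual b − A·x = (1.381, -0.002)

1.381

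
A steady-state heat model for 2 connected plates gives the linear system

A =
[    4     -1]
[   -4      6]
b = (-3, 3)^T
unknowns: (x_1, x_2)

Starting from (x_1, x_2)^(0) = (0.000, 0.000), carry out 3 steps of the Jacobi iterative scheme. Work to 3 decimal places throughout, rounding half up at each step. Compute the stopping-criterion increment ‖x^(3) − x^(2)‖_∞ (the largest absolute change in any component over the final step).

Iteration 1:
  x_1 = (-3 - (-1)·0.000) / (4) = -0.750
  x_2 = (3 - (-4)·0.000) / (6) = 0.500
Iteration 2:
  x_1 = (-3 - (-1)·0.500) / (4) = -0.625
  x_2 = (3 - (-4)·-0.750) / (6) = 0.000
Iteration 3:
  x_1 = (-3 - (-1)·0.000) / (4) = -0.750
  x_2 = (3 - (-4)·-0.625) / (6) = 0.083
Change: (-0.125, 0.083) → max |·| = 0.125

0.125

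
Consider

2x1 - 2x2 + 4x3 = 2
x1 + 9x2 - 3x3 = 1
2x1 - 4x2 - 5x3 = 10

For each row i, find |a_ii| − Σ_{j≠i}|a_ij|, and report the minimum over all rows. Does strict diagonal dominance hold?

-4

row 1: |2| − (2+4) = -4
row 2: |9| − (1+3) = 5
row 3: |-5| − (2+4) = -1
minimum over rows = -4 → not strictly diagonally dominant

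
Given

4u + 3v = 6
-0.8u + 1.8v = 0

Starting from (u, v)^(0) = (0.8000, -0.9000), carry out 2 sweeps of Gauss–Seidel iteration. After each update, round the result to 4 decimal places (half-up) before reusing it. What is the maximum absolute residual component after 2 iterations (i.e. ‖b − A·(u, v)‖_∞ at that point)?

Iteration 1:
  u = (6 - (3)·-0.9000) / (4) = 2.1750
  v = (0 - (-0.8)·2.1750) / (1.8) = 0.9667
Iteration 2:
  u = (6 - (3)·0.9667) / (4) = 0.7750
  v = (0 - (-0.8)·0.7750) / (1.8) = 0.3444
Residual b − A·x = (1.8668, 0.0001); ∞-norm = 1.8668

1.8668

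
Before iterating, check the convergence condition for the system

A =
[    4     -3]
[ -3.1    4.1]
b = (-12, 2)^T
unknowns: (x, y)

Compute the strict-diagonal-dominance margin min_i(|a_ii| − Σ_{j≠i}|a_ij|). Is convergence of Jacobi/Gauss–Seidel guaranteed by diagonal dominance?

row 1: |4| − (3) = 1
row 2: |4.1| − (3.1) = 1
minimum over rows = 1 → strictly diagonally dominant (convergence guaranteed)

1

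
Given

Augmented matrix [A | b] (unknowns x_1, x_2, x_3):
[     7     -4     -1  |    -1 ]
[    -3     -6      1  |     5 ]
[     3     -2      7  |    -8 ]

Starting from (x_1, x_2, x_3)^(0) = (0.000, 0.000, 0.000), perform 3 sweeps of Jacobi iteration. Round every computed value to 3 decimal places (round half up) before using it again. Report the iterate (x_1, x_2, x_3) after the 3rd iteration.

Iteration 1:
  x_1 = (-1 - (-4)·0.000 - (-1)·0.000) / (7) = -0.143
  x_2 = (5 - (-3)·0.000 - (1)·0.000) / (-6) = -0.833
  x_3 = (-8 - (3)·0.000 - (-2)·0.000) / (7) = -1.143
Iteration 2:
  x_1 = (-1 - (-4)·-0.833 - (-1)·-1.143) / (7) = -0.782
  x_2 = (5 - (-3)·-0.143 - (1)·-1.143) / (-6) = -0.952
  x_3 = (-8 - (3)·-0.143 - (-2)·-0.833) / (7) = -1.320
Iteration 3:
  x_1 = (-1 - (-4)·-0.952 - (-1)·-1.320) / (7) = -0.875
  x_2 = (5 - (-3)·-0.782 - (1)·-1.320) / (-6) = -0.662
  x_3 = (-8 - (3)·-0.782 - (-2)·-0.952) / (7) = -1.080

(-0.875, -0.662, -1.080)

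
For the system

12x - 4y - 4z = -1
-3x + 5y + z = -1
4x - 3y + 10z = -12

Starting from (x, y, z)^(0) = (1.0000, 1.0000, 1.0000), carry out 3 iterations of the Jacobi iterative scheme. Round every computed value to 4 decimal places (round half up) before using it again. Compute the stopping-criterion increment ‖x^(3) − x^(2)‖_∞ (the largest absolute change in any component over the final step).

0.6053

Iteration 1:
  x = (-1 - (-4)·1.0000 - (-4)·1.0000) / (12) = 0.5833
  y = (-1 - (-3)·1.0000 - (1)·1.0000) / (5) = 0.2000
  z = (-12 - (4)·1.0000 - (-3)·1.0000) / (10) = -1.3000
Iteration 2:
  x = (-1 - (-4)·0.2000 - (-4)·-1.3000) / (12) = -0.4500
  y = (-1 - (-3)·0.5833 - (1)·-1.3000) / (5) = 0.4100
  z = (-12 - (4)·0.5833 - (-3)·0.2000) / (10) = -1.3733
Iteration 3:
  x = (-1 - (-4)·0.4100 - (-4)·-1.3733) / (12) = -0.4044
  y = (-1 - (-3)·-0.4500 - (1)·-1.3733) / (5) = -0.1953
  z = (-12 - (4)·-0.4500 - (-3)·0.4100) / (10) = -0.8970
Change: (0.0456, -0.6053, 0.4763) → max |·| = 0.6053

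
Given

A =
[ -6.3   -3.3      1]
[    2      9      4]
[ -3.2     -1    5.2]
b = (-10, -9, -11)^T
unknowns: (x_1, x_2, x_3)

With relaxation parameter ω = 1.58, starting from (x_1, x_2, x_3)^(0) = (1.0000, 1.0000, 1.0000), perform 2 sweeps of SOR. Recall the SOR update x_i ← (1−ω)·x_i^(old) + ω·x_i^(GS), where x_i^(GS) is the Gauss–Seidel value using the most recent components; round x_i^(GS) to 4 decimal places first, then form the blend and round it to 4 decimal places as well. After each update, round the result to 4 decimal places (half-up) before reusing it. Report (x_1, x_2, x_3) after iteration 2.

(3.5773, 1.6429, 2.7362)

Iteration 1:
  x_1: GS value = (-10 - (-3.3)·1.0000 - (1)·1.0000) / (-6.3) = 1.2222;  x_1 ← (1−ω)·1.0000 + ω·1.2222 = 1.3511
  x_2: GS value = (-9 - (2)·1.3511 - (4)·1.0000) / (9) = -1.7447;  x_2 ← (1−ω)·1.0000 + ω·-1.7447 = -3.3366
  x_3: GS value = (-11 - (-3.2)·1.3511 - (-1)·-3.3366) / (5.2) = -1.9256;  x_3 ← (1−ω)·1.0000 + ω·-1.9256 = -3.6224
Iteration 2:
  x_1: GS value = (-10 - (-3.3)·-3.3366 - (1)·-3.6224) / (-6.3) = 2.7601;  x_1 ← (1−ω)·1.3511 + ω·2.7601 = 3.5773
  x_2: GS value = (-9 - (2)·3.5773 - (4)·-3.6224) / (9) = -0.1850;  x_2 ← (1−ω)·-3.3366 + ω·-0.1850 = 1.6429
  x_3: GS value = (-11 - (-3.2)·3.5773 - (-1)·1.6429) / (5.2) = 0.4020;  x_3 ← (1−ω)·-3.6224 + ω·0.4020 = 2.7362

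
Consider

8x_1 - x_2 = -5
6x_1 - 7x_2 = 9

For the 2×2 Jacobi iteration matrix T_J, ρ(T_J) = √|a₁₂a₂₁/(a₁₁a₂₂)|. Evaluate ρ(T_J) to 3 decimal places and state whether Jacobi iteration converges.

a₁₂a₂₁/(a₁₁a₂₂) = (-1)·(6) / ((8)·(-7)) = 0.107143
ρ = √|0.107143| = √0.107143 = 0.327
ρ < 1, so Jacobi converges

0.327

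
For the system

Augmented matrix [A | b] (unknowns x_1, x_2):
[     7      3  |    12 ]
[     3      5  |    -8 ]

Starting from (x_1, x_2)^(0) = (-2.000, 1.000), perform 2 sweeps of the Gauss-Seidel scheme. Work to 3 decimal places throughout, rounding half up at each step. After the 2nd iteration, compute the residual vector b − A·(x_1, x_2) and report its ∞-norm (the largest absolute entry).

2.600

Iteration 1:
  x_1 = (12 - (3)·1.000) / (7) = 1.286
  x_2 = (-8 - (3)·1.286) / (5) = -2.372
Iteration 2:
  x_1 = (12 - (3)·-2.372) / (7) = 2.731
  x_2 = (-8 - (3)·2.731) / (5) = -3.239
Residual b − A·x = (2.600, 0.002); ∞-norm = 2.600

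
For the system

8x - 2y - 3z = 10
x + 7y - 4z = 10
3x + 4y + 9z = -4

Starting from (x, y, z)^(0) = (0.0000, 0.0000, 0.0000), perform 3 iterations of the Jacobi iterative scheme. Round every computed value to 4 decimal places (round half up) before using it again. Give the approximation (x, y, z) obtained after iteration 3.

(0.9380, 0.3679, -1.3673)

Iteration 1:
  x = (10 - (-2)·0.0000 - (-3)·0.0000) / (8) = 1.2500
  y = (10 - (1)·0.0000 - (-4)·0.0000) / (7) = 1.4286
  z = (-4 - (3)·0.0000 - (4)·0.0000) / (9) = -0.4444
Iteration 2:
  x = (10 - (-2)·1.4286 - (-3)·-0.4444) / (8) = 1.4405
  y = (10 - (1)·1.2500 - (-4)·-0.4444) / (7) = 0.9961
  z = (-4 - (3)·1.2500 - (4)·1.4286) / (9) = -1.4960
Iteration 3:
  x = (10 - (-2)·0.9961 - (-3)·-1.4960) / (8) = 0.9380
  y = (10 - (1)·1.4405 - (-4)·-1.4960) / (7) = 0.3679
  z = (-4 - (3)·1.4405 - (4)·0.9961) / (9) = -1.3673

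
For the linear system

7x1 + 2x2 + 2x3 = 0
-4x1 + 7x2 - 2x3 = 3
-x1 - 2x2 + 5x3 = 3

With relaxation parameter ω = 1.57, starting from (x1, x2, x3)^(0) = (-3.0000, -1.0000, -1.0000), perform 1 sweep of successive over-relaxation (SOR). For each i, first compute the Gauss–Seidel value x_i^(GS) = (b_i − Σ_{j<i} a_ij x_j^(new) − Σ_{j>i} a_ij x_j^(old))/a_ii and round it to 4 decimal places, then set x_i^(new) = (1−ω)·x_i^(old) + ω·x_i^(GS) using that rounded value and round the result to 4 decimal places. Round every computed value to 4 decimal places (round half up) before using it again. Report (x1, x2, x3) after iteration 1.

Iteration 1:
  x1: GS value = (0 - (2)·-1.0000 - (2)·-1.0000) / (7) = 0.5714;  x1 ← (1−ω)·-3.0000 + ω·0.5714 = 2.6071
  x2: GS value = (3 - (-4)·2.6071 - (-2)·-1.0000) / (7) = 1.6326;  x2 ← (1−ω)·-1.0000 + ω·1.6326 = 3.1332
  x3: GS value = (3 - (-1)·2.6071 - (-2)·3.1332) / (5) = 2.3747;  x3 ← (1−ω)·-1.0000 + ω·2.3747 = 4.2983

(2.6071, 3.1332, 4.2983)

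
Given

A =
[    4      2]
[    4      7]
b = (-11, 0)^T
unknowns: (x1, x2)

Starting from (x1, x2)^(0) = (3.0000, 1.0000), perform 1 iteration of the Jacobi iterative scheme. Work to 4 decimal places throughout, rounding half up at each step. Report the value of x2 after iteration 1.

-1.7143

Iteration 1:
  x1 = (-11 - (2)·1.0000) / (4) = -3.2500
  x2 = (0 - (4)·3.0000) / (7) = -1.7143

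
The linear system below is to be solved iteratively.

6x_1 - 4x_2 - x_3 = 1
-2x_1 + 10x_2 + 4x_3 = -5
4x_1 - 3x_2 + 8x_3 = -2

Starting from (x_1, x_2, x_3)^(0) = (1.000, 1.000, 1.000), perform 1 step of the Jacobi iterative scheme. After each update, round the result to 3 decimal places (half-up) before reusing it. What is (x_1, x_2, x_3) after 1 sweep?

Iteration 1:
  x_1 = (1 - (-4)·1.000 - (-1)·1.000) / (6) = 1.000
  x_2 = (-5 - (-2)·1.000 - (4)·1.000) / (10) = -0.700
  x_3 = (-2 - (4)·1.000 - (-3)·1.000) / (8) = -0.375

(1.000, -0.700, -0.375)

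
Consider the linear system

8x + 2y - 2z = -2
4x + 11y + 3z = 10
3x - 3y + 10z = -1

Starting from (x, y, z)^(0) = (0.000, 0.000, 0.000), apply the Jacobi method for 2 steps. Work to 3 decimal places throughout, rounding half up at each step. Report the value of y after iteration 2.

1.027

Iteration 1:
  x = (-2 - (2)·0.000 - (-2)·0.000) / (8) = -0.250
  y = (10 - (4)·0.000 - (3)·0.000) / (11) = 0.909
  z = (-1 - (3)·0.000 - (-3)·0.000) / (10) = -0.100
Iteration 2:
  x = (-2 - (2)·0.909 - (-2)·-0.100) / (8) = -0.502
  y = (10 - (4)·-0.250 - (3)·-0.100) / (11) = 1.027
  z = (-1 - (3)·-0.250 - (-3)·0.909) / (10) = 0.248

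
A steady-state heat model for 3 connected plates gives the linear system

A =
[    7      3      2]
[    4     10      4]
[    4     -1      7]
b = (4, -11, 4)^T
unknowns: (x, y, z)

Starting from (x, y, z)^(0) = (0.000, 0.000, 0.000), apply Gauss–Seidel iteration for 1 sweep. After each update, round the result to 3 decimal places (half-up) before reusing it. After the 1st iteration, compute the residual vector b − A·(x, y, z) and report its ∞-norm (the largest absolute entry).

3.877

Iteration 1:
  x = (4 - (3)·0.000 - (2)·0.000) / (7) = 0.571
  y = (-11 - (4)·0.571 - (4)·0.000) / (10) = -1.328
  z = (4 - (4)·0.571 - (-1)·-1.328) / (7) = 0.055
Residual b − A·x = (3.877, -0.224, 0.003); ∞-norm = 3.877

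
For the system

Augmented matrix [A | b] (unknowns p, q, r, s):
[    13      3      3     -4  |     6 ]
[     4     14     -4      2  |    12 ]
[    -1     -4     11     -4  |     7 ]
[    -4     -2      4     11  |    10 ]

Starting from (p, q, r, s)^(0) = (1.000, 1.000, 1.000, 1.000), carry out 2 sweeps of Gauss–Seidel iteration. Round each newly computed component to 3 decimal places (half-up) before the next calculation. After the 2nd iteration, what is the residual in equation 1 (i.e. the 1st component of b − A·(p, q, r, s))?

Iteration 1:
  p = (6 - (3)·1.000 - (3)·1.000 - (-4)·1.000) / (13) = 0.308
  q = (12 - (4)·0.308 - (-4)·1.000 - (2)·1.000) / (14) = 0.912
  r = (7 - (-1)·0.308 - (-4)·0.912 - (-4)·1.000) / (11) = 1.360
  s = (10 - (-4)·0.308 - (-2)·0.912 - (4)·1.360) / (11) = 0.692
Iteration 2:
  p = (6 - (3)·0.912 - (3)·1.360 - (-4)·0.692) / (13) = 0.150
  q = (12 - (4)·0.150 - (-4)·1.360 - (2)·0.692) / (14) = 1.104
  r = (7 - (-1)·0.150 - (-4)·1.104 - (-4)·0.692) / (11) = 1.303
  s = (10 - (-4)·0.150 - (-2)·1.104 - (4)·1.303) / (11) = 0.691
Residual b − A·x = (-0.407, -0.226, -0.003, -0.005)

-0.407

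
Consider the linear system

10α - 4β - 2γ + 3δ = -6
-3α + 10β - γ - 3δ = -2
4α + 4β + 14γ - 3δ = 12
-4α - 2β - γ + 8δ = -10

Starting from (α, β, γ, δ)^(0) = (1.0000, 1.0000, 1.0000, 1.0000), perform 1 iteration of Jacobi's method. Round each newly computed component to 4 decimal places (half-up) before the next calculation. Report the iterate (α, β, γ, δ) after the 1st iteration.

Iteration 1:
  α = (-6 - (-4)·1.0000 - (-2)·1.0000 - (3)·1.0000) / (10) = -0.3000
  β = (-2 - (-3)·1.0000 - (-1)·1.0000 - (-3)·1.0000) / (10) = 0.5000
  γ = (12 - (4)·1.0000 - (4)·1.0000 - (-3)·1.0000) / (14) = 0.5000
  δ = (-10 - (-4)·1.0000 - (-2)·1.0000 - (-1)·1.0000) / (8) = -0.3750

(-0.3000, 0.5000, 0.5000, -0.3750)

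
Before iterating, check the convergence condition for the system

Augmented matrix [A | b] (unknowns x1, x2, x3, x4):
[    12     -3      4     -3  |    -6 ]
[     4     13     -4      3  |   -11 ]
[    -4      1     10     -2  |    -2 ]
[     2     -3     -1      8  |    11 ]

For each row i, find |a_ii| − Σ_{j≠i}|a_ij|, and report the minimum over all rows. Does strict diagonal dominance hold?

2

row 1: |12| − (3+4+3) = 2
row 2: |13| − (4+4+3) = 2
row 3: |10| − (4+1+2) = 3
row 4: |8| − (2+3+1) = 2
minimum over rows = 2 → strictly diagonally dominant (convergence guaranteed)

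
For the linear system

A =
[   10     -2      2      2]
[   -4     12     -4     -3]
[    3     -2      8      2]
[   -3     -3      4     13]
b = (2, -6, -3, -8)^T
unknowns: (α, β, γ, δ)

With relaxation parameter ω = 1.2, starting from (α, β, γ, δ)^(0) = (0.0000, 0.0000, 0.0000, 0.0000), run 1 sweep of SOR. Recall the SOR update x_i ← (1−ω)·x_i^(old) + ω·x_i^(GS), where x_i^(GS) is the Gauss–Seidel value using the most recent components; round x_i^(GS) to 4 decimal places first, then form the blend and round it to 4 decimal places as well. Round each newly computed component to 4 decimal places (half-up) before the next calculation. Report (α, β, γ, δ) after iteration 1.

(0.2400, -0.5040, -0.7092, -0.5497)

Iteration 1:
  α: GS value = (2 - (-2)·0.0000 - (2)·0.0000 - (2)·0.0000) / (10) = 0.2000;  α ← (1−ω)·0.0000 + ω·0.2000 = 0.2400
  β: GS value = (-6 - (-4)·0.2400 - (-4)·0.0000 - (-3)·0.0000) / (12) = -0.4200;  β ← (1−ω)·0.0000 + ω·-0.4200 = -0.5040
  γ: GS value = (-3 - (3)·0.2400 - (-2)·-0.5040 - (2)·0.0000) / (8) = -0.5910;  γ ← (1−ω)·0.0000 + ω·-0.5910 = -0.7092
  δ: GS value = (-8 - (-3)·0.2400 - (-3)·-0.5040 - (4)·-0.7092) / (13) = -0.4581;  δ ← (1−ω)·0.0000 + ω·-0.4581 = -0.5497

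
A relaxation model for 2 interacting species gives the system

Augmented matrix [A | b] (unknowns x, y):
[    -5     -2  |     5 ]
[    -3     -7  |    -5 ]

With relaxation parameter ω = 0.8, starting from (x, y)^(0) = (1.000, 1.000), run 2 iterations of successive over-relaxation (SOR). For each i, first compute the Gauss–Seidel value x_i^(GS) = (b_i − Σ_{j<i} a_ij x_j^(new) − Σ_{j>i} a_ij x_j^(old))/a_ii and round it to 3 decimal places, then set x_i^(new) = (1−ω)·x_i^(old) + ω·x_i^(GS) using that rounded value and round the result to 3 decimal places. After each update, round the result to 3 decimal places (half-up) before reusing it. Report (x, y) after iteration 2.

Iteration 1:
  x: GS value = (5 - (-2)·1.000) / (-5) = -1.400;  x ← (1−ω)·1.000 + ω·-1.400 = -0.920
  y: GS value = (-5 - (-3)·-0.920) / (-7) = 1.109;  y ← (1−ω)·1.000 + ω·1.109 = 1.087
Iteration 2:
  x: GS value = (5 - (-2)·1.087) / (-5) = -1.435;  x ← (1−ω)·-0.920 + ω·-1.435 = -1.332
  y: GS value = (-5 - (-3)·-1.332) / (-7) = 1.285;  y ← (1−ω)·1.087 + ω·1.285 = 1.245

(-1.332, 1.245)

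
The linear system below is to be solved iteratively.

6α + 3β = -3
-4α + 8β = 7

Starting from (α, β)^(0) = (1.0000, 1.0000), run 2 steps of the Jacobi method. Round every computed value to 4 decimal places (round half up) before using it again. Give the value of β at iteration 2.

0.3750

Iteration 1:
  α = (-3 - (3)·1.0000) / (6) = -1.0000
  β = (7 - (-4)·1.0000) / (8) = 1.3750
Iteration 2:
  α = (-3 - (3)·1.3750) / (6) = -1.1875
  β = (7 - (-4)·-1.0000) / (8) = 0.3750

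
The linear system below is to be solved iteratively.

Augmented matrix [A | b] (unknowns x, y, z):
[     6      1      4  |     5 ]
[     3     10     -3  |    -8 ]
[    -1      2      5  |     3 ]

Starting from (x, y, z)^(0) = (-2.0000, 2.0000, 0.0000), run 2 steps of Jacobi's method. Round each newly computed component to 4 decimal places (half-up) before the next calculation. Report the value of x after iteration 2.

1.2667

Iteration 1:
  x = (5 - (1)·2.0000 - (4)·0.0000) / (6) = 0.5000
  y = (-8 - (3)·-2.0000 - (-3)·0.0000) / (10) = -0.2000
  z = (3 - (-1)·-2.0000 - (2)·2.0000) / (5) = -0.6000
Iteration 2:
  x = (5 - (1)·-0.2000 - (4)·-0.6000) / (6) = 1.2667
  y = (-8 - (3)·0.5000 - (-3)·-0.6000) / (10) = -1.1300
  z = (3 - (-1)·0.5000 - (2)·-0.2000) / (5) = 0.7800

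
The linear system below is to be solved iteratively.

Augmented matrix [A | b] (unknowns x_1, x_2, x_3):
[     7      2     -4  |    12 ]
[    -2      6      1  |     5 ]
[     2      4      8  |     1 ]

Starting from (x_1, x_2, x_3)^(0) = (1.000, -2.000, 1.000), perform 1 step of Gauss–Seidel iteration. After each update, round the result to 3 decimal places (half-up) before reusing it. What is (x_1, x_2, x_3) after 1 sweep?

Iteration 1:
  x_1 = (12 - (2)·-2.000 - (-4)·1.000) / (7) = 2.857
  x_2 = (5 - (-2)·2.857 - (1)·1.000) / (6) = 1.619
  x_3 = (1 - (2)·2.857 - (4)·1.619) / (8) = -1.399

(2.857, 1.619, -1.399)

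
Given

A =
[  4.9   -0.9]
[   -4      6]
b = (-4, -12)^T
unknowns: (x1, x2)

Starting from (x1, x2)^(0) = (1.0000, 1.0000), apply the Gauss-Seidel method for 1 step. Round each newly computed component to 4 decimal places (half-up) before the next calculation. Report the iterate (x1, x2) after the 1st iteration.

Iteration 1:
  x1 = (-4 - (-0.9)·1.0000) / (4.9) = -0.6327
  x2 = (-12 - (-4)·-0.6327) / (6) = -2.4218

(-0.6327, -2.4218)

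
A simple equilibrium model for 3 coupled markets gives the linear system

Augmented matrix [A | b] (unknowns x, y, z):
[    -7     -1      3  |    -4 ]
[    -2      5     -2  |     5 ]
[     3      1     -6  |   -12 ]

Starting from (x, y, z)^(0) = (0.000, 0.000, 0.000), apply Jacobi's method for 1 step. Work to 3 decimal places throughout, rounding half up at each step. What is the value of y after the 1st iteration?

Iteration 1:
  x = (-4 - (-1)·0.000 - (3)·0.000) / (-7) = 0.571
  y = (5 - (-2)·0.000 - (-2)·0.000) / (5) = 1.000
  z = (-12 - (3)·0.000 - (1)·0.000) / (-6) = 2.000

1.000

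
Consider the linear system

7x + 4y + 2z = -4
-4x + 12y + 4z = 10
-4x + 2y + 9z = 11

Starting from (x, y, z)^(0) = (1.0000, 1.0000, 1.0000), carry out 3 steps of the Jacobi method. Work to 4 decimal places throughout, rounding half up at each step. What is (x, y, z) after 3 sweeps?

(-0.6153, 0.2125, 0.6008)

Iteration 1:
  x = (-4 - (4)·1.0000 - (2)·1.0000) / (7) = -1.4286
  y = (10 - (-4)·1.0000 - (4)·1.0000) / (12) = 0.8333
  z = (11 - (-4)·1.0000 - (2)·1.0000) / (9) = 1.4444
Iteration 2:
  x = (-4 - (4)·0.8333 - (2)·1.4444) / (7) = -1.4603
  y = (10 - (-4)·-1.4286 - (4)·1.4444) / (12) = -0.1243
  z = (11 - (-4)·-1.4286 - (2)·0.8333) / (9) = 0.4021
Iteration 3:
  x = (-4 - (4)·-0.1243 - (2)·0.4021) / (7) = -0.6153
  y = (10 - (-4)·-1.4603 - (4)·0.4021) / (12) = 0.2125
  z = (11 - (-4)·-1.4603 - (2)·-0.1243) / (9) = 0.6008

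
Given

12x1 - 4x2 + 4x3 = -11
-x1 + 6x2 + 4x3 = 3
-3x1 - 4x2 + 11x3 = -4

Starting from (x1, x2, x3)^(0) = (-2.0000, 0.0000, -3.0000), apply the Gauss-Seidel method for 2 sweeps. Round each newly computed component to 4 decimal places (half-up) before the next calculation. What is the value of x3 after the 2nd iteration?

-0.4107

Iteration 1:
  x1 = (-11 - (-4)·0.0000 - (4)·-3.0000) / (12) = 0.0833
  x2 = (3 - (-1)·0.0833 - (4)·-3.0000) / (6) = 2.5139
  x3 = (-4 - (-3)·0.0833 - (-4)·2.5139) / (11) = 0.5732
Iteration 2:
  x1 = (-11 - (-4)·2.5139 - (4)·0.5732) / (12) = -0.2698
  x2 = (3 - (-1)·-0.2698 - (4)·0.5732) / (6) = 0.0729
  x3 = (-4 - (-3)·-0.2698 - (-4)·0.0729) / (11) = -0.4107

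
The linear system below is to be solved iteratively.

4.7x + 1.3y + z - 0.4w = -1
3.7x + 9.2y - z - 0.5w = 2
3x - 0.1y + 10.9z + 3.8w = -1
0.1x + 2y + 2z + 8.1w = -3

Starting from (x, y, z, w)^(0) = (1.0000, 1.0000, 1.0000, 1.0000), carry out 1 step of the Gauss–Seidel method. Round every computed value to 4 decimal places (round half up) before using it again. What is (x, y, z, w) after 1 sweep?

Iteration 1:
  x = (-1 - (1.3)·1.0000 - (1)·1.0000 - (-0.4)·1.0000) / (4.7) = -0.6170
  y = (2 - (3.7)·-0.6170 - (-1)·1.0000 - (-0.5)·1.0000) / (9.2) = 0.6286
  z = (-1 - (3)·-0.6170 - (-0.1)·0.6286 - (3.8)·1.0000) / (10.9) = -0.2648
  w = (-3 - (0.1)·-0.6170 - (2)·0.6286 - (2)·-0.2648) / (8.1) = -0.4526

(-0.6170, 0.6286, -0.2648, -0.4526)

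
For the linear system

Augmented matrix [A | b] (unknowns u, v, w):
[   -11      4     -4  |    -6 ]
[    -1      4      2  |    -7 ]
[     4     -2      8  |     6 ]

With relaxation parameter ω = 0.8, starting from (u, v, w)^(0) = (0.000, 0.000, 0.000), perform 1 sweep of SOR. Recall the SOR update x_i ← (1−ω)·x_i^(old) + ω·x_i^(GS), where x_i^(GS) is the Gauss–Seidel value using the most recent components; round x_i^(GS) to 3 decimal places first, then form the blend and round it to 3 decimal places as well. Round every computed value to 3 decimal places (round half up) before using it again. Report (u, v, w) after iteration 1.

Iteration 1:
  u: GS value = (-6 - (4)·0.000 - (-4)·0.000) / (-11) = 0.545;  u ← (1−ω)·0.000 + ω·0.545 = 0.436
  v: GS value = (-7 - (-1)·0.436 - (2)·0.000) / (4) = -1.641;  v ← (1−ω)·0.000 + ω·-1.641 = -1.313
  w: GS value = (6 - (4)·0.436 - (-2)·-1.313) / (8) = 0.204;  w ← (1−ω)·0.000 + ω·0.204 = 0.163

(0.436, -1.313, 0.163)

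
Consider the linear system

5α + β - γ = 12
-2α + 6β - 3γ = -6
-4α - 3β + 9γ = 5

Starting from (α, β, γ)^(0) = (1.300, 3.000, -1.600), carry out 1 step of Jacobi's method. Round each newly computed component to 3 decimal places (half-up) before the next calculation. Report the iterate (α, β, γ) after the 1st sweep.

Iteration 1:
  α = (12 - (1)·3.000 - (-1)·-1.600) / (5) = 1.480
  β = (-6 - (-2)·1.300 - (-3)·-1.600) / (6) = -1.367
  γ = (5 - (-4)·1.300 - (-3)·3.000) / (9) = 2.133

(1.480, -1.367, 2.133)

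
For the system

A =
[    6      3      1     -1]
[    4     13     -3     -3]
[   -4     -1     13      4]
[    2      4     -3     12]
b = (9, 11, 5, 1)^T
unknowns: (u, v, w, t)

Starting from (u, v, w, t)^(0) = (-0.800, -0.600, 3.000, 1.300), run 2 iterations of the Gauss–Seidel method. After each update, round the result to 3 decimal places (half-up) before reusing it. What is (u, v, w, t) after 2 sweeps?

(0.640, 0.665, 0.783, -0.049)

Iteration 1:
  u = (9 - (3)·-0.600 - (1)·3.000 - (-1)·1.300) / (6) = 1.517
  v = (11 - (4)·1.517 - (-3)·3.000 - (-3)·1.300) / (13) = 1.372
  w = (5 - (-4)·1.517 - (-1)·1.372 - (4)·1.300) / (13) = 0.557
  t = (1 - (2)·1.517 - (4)·1.372 - (-3)·0.557) / (12) = -0.488
Iteration 2:
  u = (9 - (3)·1.372 - (1)·0.557 - (-1)·-0.488) / (6) = 0.640
  v = (11 - (4)·0.640 - (-3)·0.557 - (-3)·-0.488) / (13) = 0.665
  w = (5 - (-4)·0.640 - (-1)·0.665 - (4)·-0.488) / (13) = 0.783
  t = (1 - (2)·0.640 - (4)·0.665 - (-3)·0.783) / (12) = -0.049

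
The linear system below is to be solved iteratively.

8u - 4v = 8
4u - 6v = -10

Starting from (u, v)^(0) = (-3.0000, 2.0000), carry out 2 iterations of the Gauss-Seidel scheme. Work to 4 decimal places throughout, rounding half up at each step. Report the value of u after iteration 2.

Iteration 1:
  u = (8 - (-4)·2.0000) / (8) = 2.0000
  v = (-10 - (4)·2.0000) / (-6) = 3.0000
Iteration 2:
  u = (8 - (-4)·3.0000) / (8) = 2.5000
  v = (-10 - (4)·2.5000) / (-6) = 3.3333

2.5000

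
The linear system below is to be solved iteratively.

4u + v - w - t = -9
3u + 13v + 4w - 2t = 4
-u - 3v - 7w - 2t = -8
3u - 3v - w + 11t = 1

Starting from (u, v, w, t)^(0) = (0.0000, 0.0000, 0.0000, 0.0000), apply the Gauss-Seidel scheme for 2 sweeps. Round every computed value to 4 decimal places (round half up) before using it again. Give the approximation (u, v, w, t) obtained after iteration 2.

Iteration 1:
  u = (-9 - (1)·0.0000 - (-1)·0.0000 - (-1)·0.0000) / (4) = -2.2500
  v = (4 - (3)·-2.2500 - (4)·0.0000 - (-2)·0.0000) / (13) = 0.8269
  w = (-8 - (-1)·-2.2500 - (-3)·0.8269 - (-2)·0.0000) / (-7) = 1.1099
  t = (1 - (3)·-2.2500 - (-3)·0.8269 - (-1)·1.1099) / (11) = 1.0310
Iteration 2:
  u = (-9 - (1)·0.8269 - (-1)·1.1099 - (-1)·1.0310) / (4) = -1.9215
  v = (4 - (3)·-1.9215 - (4)·1.1099 - (-2)·1.0310) / (13) = 0.5682
  w = (-8 - (-1)·-1.9215 - (-3)·0.5682 - (-2)·1.0310) / (-7) = 0.8793
  t = (1 - (3)·-1.9215 - (-3)·0.5682 - (-1)·0.8793) / (11) = 0.8499

(-1.9215, 0.5682, 0.8793, 0.8499)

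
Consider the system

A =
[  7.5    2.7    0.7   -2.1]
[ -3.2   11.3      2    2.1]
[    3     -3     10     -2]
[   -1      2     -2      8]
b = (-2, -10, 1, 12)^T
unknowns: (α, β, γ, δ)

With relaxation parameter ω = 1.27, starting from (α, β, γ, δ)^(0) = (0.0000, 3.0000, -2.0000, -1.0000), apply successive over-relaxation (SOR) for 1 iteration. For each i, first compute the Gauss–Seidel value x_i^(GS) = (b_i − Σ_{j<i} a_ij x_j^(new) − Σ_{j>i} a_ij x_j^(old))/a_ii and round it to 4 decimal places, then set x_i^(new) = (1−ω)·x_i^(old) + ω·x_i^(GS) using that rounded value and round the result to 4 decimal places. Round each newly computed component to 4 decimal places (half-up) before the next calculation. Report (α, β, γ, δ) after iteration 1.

(-1.8288, -1.9060, 0.3835, 2.6116)

Iteration 1:
  α: GS value = (-2 - (2.7)·3.0000 - (0.7)·-2.0000 - (-2.1)·-1.0000) / (7.5) = -1.4400;  α ← (1−ω)·0.0000 + ω·-1.4400 = -1.8288
  β: GS value = (-10 - (-3.2)·-1.8288 - (2)·-2.0000 - (2.1)·-1.0000) / (11.3) = -0.8630;  β ← (1−ω)·3.0000 + ω·-0.8630 = -1.9060
  γ: GS value = (1 - (3)·-1.8288 - (-3)·-1.9060 - (-2)·-1.0000) / (10) = -0.1232;  γ ← (1−ω)·-2.0000 + ω·-0.1232 = 0.3835
  δ: GS value = (12 - (-1)·-1.8288 - (2)·-1.9060 - (-2)·0.3835) / (8) = 1.8438;  δ ← (1−ω)·-1.0000 + ω·1.8438 = 2.6116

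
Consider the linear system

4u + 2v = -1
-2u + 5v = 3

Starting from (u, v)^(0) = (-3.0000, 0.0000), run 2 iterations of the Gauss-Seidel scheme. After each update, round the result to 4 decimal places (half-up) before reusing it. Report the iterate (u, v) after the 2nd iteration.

Iteration 1:
  u = (-1 - (2)·0.0000) / (4) = -0.2500
  v = (3 - (-2)·-0.2500) / (5) = 0.5000
Iteration 2:
  u = (-1 - (2)·0.5000) / (4) = -0.5000
  v = (3 - (-2)·-0.5000) / (5) = 0.4000

(-0.5000, 0.4000)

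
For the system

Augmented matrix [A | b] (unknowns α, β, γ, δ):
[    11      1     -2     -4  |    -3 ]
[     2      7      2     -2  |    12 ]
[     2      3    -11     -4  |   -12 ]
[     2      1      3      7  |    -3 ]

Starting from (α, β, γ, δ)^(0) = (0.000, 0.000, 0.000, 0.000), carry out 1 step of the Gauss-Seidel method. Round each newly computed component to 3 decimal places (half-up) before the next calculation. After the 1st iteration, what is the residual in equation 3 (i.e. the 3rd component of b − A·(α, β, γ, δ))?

-5.048

Iteration 1:
  α = (-3 - (1)·0.000 - (-2)·0.000 - (-4)·0.000) / (11) = -0.273
  β = (12 - (2)·-0.273 - (2)·0.000 - (-2)·0.000) / (7) = 1.792
  γ = (-12 - (2)·-0.273 - (3)·1.792 - (-4)·0.000) / (-11) = 1.530
  δ = (-3 - (2)·-0.273 - (1)·1.792 - (3)·1.530) / (7) = -1.262
Residual b − A·x = (-3.777, -5.582, -5.048, -0.002)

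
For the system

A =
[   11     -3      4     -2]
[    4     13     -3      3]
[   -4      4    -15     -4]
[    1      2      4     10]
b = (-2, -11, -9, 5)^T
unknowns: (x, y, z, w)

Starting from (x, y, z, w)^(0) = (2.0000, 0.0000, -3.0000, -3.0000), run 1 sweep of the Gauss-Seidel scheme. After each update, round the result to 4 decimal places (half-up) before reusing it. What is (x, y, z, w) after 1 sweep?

(0.3636, -0.9580, 1.0476, 0.2362)

Iteration 1:
  x = (-2 - (-3)·0.0000 - (4)·-3.0000 - (-2)·-3.0000) / (11) = 0.3636
  y = (-11 - (4)·0.3636 - (-3)·-3.0000 - (3)·-3.0000) / (13) = -0.9580
  z = (-9 - (-4)·0.3636 - (4)·-0.9580 - (-4)·-3.0000) / (-15) = 1.0476
  w = (5 - (1)·0.3636 - (2)·-0.9580 - (4)·1.0476) / (10) = 0.2362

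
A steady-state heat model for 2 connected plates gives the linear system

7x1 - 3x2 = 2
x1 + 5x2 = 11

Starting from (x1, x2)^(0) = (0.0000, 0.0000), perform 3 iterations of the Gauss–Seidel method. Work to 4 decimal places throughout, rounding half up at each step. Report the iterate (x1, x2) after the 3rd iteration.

Iteration 1:
  x1 = (2 - (-3)·0.0000) / (7) = 0.2857
  x2 = (11 - (1)·0.2857) / (5) = 2.1429
Iteration 2:
  x1 = (2 - (-3)·2.1429) / (7) = 1.2041
  x2 = (11 - (1)·1.2041) / (5) = 1.9592
Iteration 3:
  x1 = (2 - (-3)·1.9592) / (7) = 1.1254
  x2 = (11 - (1)·1.1254) / (5) = 1.9749

(1.1254, 1.9749)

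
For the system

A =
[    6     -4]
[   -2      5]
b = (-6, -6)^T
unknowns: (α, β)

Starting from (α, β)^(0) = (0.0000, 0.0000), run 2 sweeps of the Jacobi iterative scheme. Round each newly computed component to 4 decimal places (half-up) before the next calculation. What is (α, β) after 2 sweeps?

(-1.8000, -1.6000)

Iteration 1:
  α = (-6 - (-4)·0.0000) / (6) = -1.0000
  β = (-6 - (-2)·0.0000) / (5) = -1.2000
Iteration 2:
  α = (-6 - (-4)·-1.2000) / (6) = -1.8000
  β = (-6 - (-2)·-1.0000) / (5) = -1.6000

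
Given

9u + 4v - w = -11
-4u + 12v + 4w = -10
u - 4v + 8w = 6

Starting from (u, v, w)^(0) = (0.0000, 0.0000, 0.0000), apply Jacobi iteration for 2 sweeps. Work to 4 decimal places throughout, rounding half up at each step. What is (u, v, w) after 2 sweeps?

Iteration 1:
  u = (-11 - (4)·0.0000 - (-1)·0.0000) / (9) = -1.2222
  v = (-10 - (-4)·0.0000 - (4)·0.0000) / (12) = -0.8333
  w = (6 - (1)·0.0000 - (-4)·0.0000) / (8) = 0.7500
Iteration 2:
  u = (-11 - (4)·-0.8333 - (-1)·0.7500) / (9) = -0.7685
  v = (-10 - (-4)·-1.2222 - (4)·0.7500) / (12) = -1.4907
  w = (6 - (1)·-1.2222 - (-4)·-0.8333) / (8) = 0.4861

(-0.7685, -1.4907, 0.4861)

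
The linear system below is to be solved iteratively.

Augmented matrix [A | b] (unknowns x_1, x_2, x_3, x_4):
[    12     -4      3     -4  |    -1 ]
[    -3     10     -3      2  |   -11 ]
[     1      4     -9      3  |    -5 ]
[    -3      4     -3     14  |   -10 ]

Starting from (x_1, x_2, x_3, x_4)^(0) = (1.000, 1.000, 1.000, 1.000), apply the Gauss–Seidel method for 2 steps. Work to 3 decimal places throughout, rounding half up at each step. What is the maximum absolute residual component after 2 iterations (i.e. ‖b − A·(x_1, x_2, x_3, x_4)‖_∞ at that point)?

1.252

Iteration 1:
  x_1 = (-1 - (-4)·1.000 - (3)·1.000 - (-4)·1.000) / (12) = 0.333
  x_2 = (-11 - (-3)·0.333 - (-3)·1.000 - (2)·1.000) / (10) = -0.900
  x_3 = (-5 - (1)·0.333 - (4)·-0.900 - (3)·1.000) / (-9) = 0.526
  x_4 = (-10 - (-3)·0.333 - (4)·-0.900 - (-3)·0.526) / (14) = -0.273
Iteration 2:
  x_1 = (-1 - (-4)·-0.900 - (3)·0.526 - (-4)·-0.273) / (12) = -0.606
  x_2 = (-11 - (-3)·-0.606 - (-3)·0.526 - (2)·-0.273) / (10) = -1.069
  x_3 = (-5 - (1)·-0.606 - (4)·-1.069 - (3)·-0.273) / (-9) = -0.078
  x_4 = (-10 - (-3)·-0.606 - (4)·-1.069 - (-3)·-0.078) / (14) = -0.555
Residual b − A·x = (0.010, -1.252, 0.845, -0.006); ∞-norm = 1.252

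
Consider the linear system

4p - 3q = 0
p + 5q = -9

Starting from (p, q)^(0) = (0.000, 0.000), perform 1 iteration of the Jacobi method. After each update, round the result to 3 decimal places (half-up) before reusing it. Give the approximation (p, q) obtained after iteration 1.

(0.000, -1.800)

Iteration 1:
  p = (0 - (-3)·0.000) / (4) = 0.000
  q = (-9 - (1)·0.000) / (5) = -1.800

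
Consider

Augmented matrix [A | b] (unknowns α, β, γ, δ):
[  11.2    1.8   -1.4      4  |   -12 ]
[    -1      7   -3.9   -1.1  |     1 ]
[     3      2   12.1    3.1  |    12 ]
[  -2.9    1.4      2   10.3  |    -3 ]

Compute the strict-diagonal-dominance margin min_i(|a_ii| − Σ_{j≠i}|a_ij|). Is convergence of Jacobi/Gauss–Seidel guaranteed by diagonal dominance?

1

row 1: |11.2| − (1.8+1.4+4) = 4
row 2: |7| − (1+3.9+1.1) = 1
row 3: |12.1| − (3+2+3.1) = 4
row 4: |10.3| − (2.9+1.4+2) = 4
minimum over rows = 1 → strictly diagonally dominant (convergence guaranteed)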